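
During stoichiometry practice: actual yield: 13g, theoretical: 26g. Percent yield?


% yield = actual/theoretical × 100
= 13/26 × 100
= 50.0%

50.0%


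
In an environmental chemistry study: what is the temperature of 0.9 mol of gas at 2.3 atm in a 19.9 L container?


PV = nRT  (R = 0.08206 L·atm/(mol·K))
T = PV/(nR) = 2.3×19.9/(0.9×0.08206)
= 45.77/0.073854
= 619.74 K

619.74 K


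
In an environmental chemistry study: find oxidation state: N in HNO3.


(+1) + x + 3(-2) = 0, so x = +5
Oxidation number: +5

+5


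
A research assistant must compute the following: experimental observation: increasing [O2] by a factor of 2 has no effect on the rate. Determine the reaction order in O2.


rate ∝ [O2]^n
rate ∝ [O2]^0
Order in O2: 0

0


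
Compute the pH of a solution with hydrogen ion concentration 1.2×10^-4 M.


pH = -log10([H+]) = -log10(1.2×10^-4)
= 4 - log10(1.2)
= 4 - 0.08
= 3.92

3.92


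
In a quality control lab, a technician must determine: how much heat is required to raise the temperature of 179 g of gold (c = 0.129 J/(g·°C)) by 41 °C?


q = mcΔT = 179 × 0.129 × 41
= 946.73 J

946.73 J


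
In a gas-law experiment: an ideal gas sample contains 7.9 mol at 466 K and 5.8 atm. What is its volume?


PV = nRT  (R = 0.08206 L·atm/(mol·K))
V = nRT/P = 7.9×0.08206×466/5.8
= 52.085 L

52.085 L


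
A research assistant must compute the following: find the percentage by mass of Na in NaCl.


M(NaCl) = 1×22.99 + 1×35.45 = 58.44 g/mol
Mass of Na = 1 × 22.99 = 22.99 g/mol
% Na = 22.99/58.44 × 100 = 39.34%

39.34%


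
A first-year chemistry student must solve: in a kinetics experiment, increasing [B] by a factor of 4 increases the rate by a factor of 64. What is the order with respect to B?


rate ∝ [B]^n
4^n = 64 → n = 3
Order in B: 3

3


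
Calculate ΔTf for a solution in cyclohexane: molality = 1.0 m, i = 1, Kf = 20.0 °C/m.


ΔTf = Kf × m × i
= 20.0 × 1.0 × 1
= 20.0 °C

20.0 °C


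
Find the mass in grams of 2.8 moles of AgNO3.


M(AgNO3) = 169.88 g/mol
mass = n × M = 2.8 × 169.88 = 475.66 g

475.66 g


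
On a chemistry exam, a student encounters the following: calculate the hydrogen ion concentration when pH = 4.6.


[H+] = 10^(-pH) = 10^(-4.6)
= 2.51×10^-5 M

2.51×10^-5 M


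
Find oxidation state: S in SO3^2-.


x + 3(-2) = -2, so x = +4
Oxidation number: +4

+4


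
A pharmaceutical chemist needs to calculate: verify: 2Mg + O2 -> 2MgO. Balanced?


Equation: 2Mg + O2 -> 2MgO
Check atoms: Mg: 2=2, O: 2=2
Balanced

Yes, balanced


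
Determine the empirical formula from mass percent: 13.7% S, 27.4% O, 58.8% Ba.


Assume 100 g sample. Moles of each element:
  S: 13.7/32.07 = 0.427 mol
  O: 27.4/16.0 = 1.712 mol
  Ba: 58.8/137.33 = 0.428 mol
Divide by smallest (0.427):
  S: 0.427/0.427 = 1.0
  O: 1.712/0.427 = 4.01
  Ba: 0.428/0.427 = 1.0
Empirical formula: BaSO4

BaSO4


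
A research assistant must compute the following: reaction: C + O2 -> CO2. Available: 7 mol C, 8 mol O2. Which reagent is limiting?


Mole ratio available / coefficient:
  C: 7/1 = 7.000
  O2: 8/1 = 8.000
Smaller ratio is limiting.

C


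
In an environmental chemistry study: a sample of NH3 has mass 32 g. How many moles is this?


M(NH3) = 17.03 g/mol
n = mass/M = 32/17.03 = 1.879 mol

1.879 mol


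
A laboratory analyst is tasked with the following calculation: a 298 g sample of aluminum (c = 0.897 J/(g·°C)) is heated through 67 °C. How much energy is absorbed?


q = mcΔT = 298 × 0.897 × 67
= 17909.50 J

17909.50 J


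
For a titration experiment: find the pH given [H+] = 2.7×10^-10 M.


pH = -log10([H+]) = -log10(2.7×10^-10)
= 10 - log10(2.7)
= 10 - 0.43
= 9.57

9.57


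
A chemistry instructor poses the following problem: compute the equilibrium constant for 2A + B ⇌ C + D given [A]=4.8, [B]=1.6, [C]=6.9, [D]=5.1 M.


Kc = [C][D]/([A]^2[B])
= (6.9^1 × 5.1^1)/(4.8^2 × 1.6^1)
= 35.19/36.864
= 0.9546

0.9546


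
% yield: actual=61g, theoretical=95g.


% yield = actual/theoretical × 100
= 61/95 × 100
= 64.21%

64.21%


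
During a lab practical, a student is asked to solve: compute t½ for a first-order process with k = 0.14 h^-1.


t½ = ln2/k = 0.693147/(0.14 h^-1)
= 4.951 h

4.951 h


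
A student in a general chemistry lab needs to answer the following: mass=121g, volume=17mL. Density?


ρ = mass/volume
= 121/17
= 7.118 g/mL

7.118 g/mL


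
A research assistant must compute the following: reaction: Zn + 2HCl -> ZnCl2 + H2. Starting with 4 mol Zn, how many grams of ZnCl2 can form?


Mole ratio ZnCl2:Zn = 1:1
n(ZnCl2) = 4 × 1/1 = 4.000 mol
mass = 4.000 × 136.28 = 545.12 g

545.12 g


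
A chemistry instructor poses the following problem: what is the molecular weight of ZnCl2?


M(ZnCl2) = 1×65.38 + 2×35.45
= 65.38 + 70.9
= 136.28 g/mol

136.28 g/mol


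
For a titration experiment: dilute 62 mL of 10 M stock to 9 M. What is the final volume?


C1V1 = C2V2
10 × 62 = 9 × V2
V2 = 620/9 = 68.89 mL

68.89 mL


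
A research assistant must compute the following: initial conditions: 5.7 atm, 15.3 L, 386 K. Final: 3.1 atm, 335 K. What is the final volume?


P1V1/T1 = P2V2/T2
V2 = P1V1T2/(T1P2)
= 5.7×15.3×335/(386×3.1)
= 24.415 L

24.415 L


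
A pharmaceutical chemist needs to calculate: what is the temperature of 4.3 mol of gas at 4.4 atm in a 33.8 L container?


PV = nRT  (R = 0.08206 L·atm/(mol·K))
T = PV/(nR) = 4.4×33.8/(4.3×0.08206)
= 148.72/0.352858
= 421.47 K

421.47 K


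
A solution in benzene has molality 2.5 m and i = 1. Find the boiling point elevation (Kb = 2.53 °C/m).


ΔTb = Kb × m × i
= 2.53 × 2.5 × 1
= 6.325 °C

6.325 °C


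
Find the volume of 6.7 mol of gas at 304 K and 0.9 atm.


PV = nRT  (R = 0.08206 L·atm/(mol·K))
V = nRT/P = 6.7×0.08206×304/0.9
= 185.711 L

185.711 L


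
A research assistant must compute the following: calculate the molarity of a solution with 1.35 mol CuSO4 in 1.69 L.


M = n/V = 1.35/1.69 = 0.799 mol/L

0.799 M


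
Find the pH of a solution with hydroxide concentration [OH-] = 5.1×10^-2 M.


pOH = -log10([OH-]) = -log10(5.1×10^-2)
= 2 - log10(5.1) = 1.29
pH = 14 - pOH = 14 - 1.29 = 12.71

12.71


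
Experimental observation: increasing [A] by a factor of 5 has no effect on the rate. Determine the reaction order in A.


rate ∝ [A]^n
rate ∝ [A]^0
Order in A: 0

0


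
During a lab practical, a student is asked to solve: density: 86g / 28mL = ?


ρ = mass/volume
= 86/28
= 3.071 g/mL

3.071 g/mL


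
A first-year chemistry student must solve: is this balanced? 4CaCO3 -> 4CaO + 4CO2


Equation: 4CaCO3 -> 4CaO + 4CO2
Check atoms: C: 4=4, Ca: 4=4, O: 12=12
Balanced

Yes, balanced


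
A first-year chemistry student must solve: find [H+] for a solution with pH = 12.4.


[H+] = 10^(-pH) = 10^(-12.4)
= 3.98×10^-13 M

3.98×10^-13 M


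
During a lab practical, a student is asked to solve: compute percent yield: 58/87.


% yield = actual/theoretical × 100
= 58/87 × 100
= 66.67%

66.67%


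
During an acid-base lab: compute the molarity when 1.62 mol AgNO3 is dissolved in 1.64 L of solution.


M = n/V = 1.62/1.64 = 0.988 mol/L

0.988 M


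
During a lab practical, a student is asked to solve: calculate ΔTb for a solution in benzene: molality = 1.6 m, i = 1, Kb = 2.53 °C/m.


ΔTb = Kb × m × i
= 2.53 × 1.6 × 1
= 4.048 °C

4.048 °C


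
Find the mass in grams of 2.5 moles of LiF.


M(LiF) = 25.94 g/mol
mass = n × M = 2.5 × 25.94 = 64.85 g

64.85 g


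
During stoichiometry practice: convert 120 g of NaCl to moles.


M(NaCl) = 58.44 g/mol
n = mass/M = 120/58.44 = 2.0534 mol

2.0534 mol


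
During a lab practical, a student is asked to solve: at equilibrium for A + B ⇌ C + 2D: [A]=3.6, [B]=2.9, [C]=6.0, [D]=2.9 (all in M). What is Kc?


Kc = [C][D]^2/([A][B])
= (6.0^1 × 2.9^2)/(3.6^1 × 2.9^1)
= 50.46/10.44
= 4.833

4.833


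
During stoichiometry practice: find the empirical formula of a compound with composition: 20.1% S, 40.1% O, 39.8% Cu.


Assume 100 g sample. Moles of each element:
  S: 20.1/32.07 = 0.627 mol
  O: 40.1/16.0 = 2.506 mol
  Cu: 39.8/63.55 = 0.626 mol
Divide by smallest (0.626):
  S: 0.627/0.626 = 1.0
  O: 2.506/0.626 = 4.0
  Cu: 0.626/0.626 = 1.0
Empirical formula: CuSO4

CuSO4


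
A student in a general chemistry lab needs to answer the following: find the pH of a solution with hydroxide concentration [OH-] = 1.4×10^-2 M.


pOH = -log10([OH-]) = -log10(1.4×10^-2)
= 2 - log10(1.4) = 1.85
pH = 14 - pOH = 14 - 1.85 = 12.15

12.15


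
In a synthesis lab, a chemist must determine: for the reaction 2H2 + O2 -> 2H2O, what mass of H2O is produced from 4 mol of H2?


Mole ratio H2O:H2 = 2:2
n(H2O) = 4 × 2/2 = 4.000 mol
mass = 4.000 × 18.02 = 72.08 g

72.08 g


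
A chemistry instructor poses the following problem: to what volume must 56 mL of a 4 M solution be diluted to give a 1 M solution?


C1V1 = C2V2
4 × 56 = 1 × V2
V2 = 224/1 = 224.0 mL

224.0 mL


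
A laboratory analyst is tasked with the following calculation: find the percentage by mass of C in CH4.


M(CH4) = 1×12.01 + 4×1.008 = 16.042 g/mol
Mass of C = 1 × 12.01 = 12.01 g/mol
% C = 12.01/16.042 × 100 = 74.87%

74.87%


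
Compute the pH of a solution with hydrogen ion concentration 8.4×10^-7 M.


pH = -log10([H+]) = -log10(8.4×10^-7)
= 7 - log10(8.4)
= 7 - 0.92
= 6.08

6.08


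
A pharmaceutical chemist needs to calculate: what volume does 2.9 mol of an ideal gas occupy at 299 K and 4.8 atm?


PV = nRT  (R = 0.08206 L·atm/(mol·K))
V = nRT/P = 2.9×0.08206×299/4.8
= 14.824 L

14.824 L


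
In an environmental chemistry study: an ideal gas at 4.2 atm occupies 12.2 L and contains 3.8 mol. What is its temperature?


PV = nRT  (R = 0.08206 L·atm/(mol·K))
T = PV/(nR) = 4.2×12.2/(3.8×0.08206)
= 51.24/0.311828
= 164.32 K

164.32 K


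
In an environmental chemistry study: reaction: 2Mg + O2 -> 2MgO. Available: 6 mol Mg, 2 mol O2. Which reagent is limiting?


Mole ratio available / coefficient:
  Mg: 6/2 = 3.000
  O2: 2/1 = 2.000
Smaller ratio is limiting.

O2


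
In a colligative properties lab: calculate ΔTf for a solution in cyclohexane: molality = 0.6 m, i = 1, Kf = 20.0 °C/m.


ΔTf = Kf × m × i
= 20.0 × 0.6 × 1
= 12.0 °C

12.0 °C


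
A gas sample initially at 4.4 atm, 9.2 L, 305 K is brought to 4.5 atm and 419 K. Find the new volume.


P1V1/T1 = P2V2/T2
V2 = P1V1T2/(T1P2)
= 4.4×9.2×419/(305×4.5)
= 12.358 L

12.358 L


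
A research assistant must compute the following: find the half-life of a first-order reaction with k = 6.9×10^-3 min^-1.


t½ = ln2/k = 0.693147/(6.9×10^-3 min^-1)
= 100.5 min

100.5 min


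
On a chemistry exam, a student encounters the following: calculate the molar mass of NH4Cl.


M(NH4Cl) = 1×14.01 + 4×1.008 + 1×35.45
= 14.01 + 4.03 + 35.45
= 53.49 g/mol

53.49 g/mol


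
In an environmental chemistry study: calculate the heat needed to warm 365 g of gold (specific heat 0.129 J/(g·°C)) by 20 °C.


q = mcΔT = 365 × 0.129 × 20
= 941.70 J

941.70 J


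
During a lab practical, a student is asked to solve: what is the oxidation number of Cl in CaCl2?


halide: -1
Oxidation number: -1

-1


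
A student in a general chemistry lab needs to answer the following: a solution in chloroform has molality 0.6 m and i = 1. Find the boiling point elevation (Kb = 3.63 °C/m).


ΔTb = Kb × m × i
= 3.63 × 0.6 × 1
= 2.178 °C

2.178 °C


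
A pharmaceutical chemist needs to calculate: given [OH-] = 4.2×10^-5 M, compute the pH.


pOH = -log10([OH-]) = -log10(4.2×10^-5)
= 5 - log10(4.2) = 4.38
pH = 14 - pOH = 14 - 4.38 = 9.62

9.62


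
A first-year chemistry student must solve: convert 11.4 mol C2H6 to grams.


M(C2H6) = 30.07 g/mol
mass = n × M = 11.4 × 30.07 = 342.80 g

342.80 g


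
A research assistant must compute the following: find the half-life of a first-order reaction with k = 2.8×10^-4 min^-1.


t½ = ln2/k = 0.693147/(2.8×10^-4 min^-1)
= 2476 min

2476 min


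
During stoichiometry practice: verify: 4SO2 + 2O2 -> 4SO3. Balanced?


Equation: 4SO2 + 2O2 -> 4SO3
Check atoms: O: 12=12, S: 4=4
Balanced

Yes, balanced


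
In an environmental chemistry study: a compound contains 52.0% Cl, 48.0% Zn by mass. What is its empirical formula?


Assume 100 g sample. Moles of each element:
  Cl: 52.0/35.45 = 1.467 mol
  Zn: 48.0/65.38 = 0.734 mol
Divide by smallest (0.734):
  Cl: 1.467/0.734 = 2.0
  Zn: 0.734/0.734 = 1.0
Empirical formula: ZnCl2

ZnCl2


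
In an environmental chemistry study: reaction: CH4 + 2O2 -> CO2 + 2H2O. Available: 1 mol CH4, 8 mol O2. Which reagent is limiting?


Mole ratio available / coefficient:
  CH4: 1/1 = 1.000
  O2: 8/2 = 4.000
Smaller ratio is limiting.

CH4


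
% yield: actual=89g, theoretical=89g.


% yield = actual/theoretical × 100
= 89/89 × 100
= 100.0%

100.0%


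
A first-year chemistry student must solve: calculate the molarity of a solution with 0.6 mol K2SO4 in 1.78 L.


M = n/V = 0.6/1.78 = 0.337 mol/L

0.337 M


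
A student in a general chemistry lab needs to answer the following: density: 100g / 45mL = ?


ρ = mass/volume
= 100/45
= 2.222 g/mL

2.222 g/mL


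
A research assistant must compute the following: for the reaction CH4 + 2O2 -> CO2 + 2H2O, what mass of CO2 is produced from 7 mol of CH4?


Mole ratio CO2:CH4 = 1:1
n(CO2) = 7 × 1/1 = 7.000 mol
mass = 7.000 × 44.01 = 308.07 g

308.07 g


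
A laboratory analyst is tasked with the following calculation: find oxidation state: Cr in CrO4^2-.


x + 4(-2) = -2, so x = +6
Oxidation number: +6

+6


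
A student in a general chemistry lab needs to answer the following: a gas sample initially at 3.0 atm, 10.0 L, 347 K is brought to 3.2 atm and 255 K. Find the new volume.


P1V1/T1 = P2V2/T2
V2 = P1V1T2/(T1P2)
= 3.0×10.0×255/(347×3.2)
= 6.889 L

6.889 L


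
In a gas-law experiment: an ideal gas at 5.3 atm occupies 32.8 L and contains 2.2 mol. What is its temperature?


PV = nRT  (R = 0.08206 L·atm/(mol·K))
T = PV/(nR) = 5.3×32.8/(2.2×0.08206)
= 173.84/0.180532
= 962.93 K

962.93 K


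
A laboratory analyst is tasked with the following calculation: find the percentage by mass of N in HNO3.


M(HNO3) = 1×1.008 + 1×14.01 + 3×16.0 = 63.018 g/mol
Mass of N = 1 × 14.01 = 14.01 g/mol
% N = 14.01/63.018 × 100 = 22.23%

22.23%


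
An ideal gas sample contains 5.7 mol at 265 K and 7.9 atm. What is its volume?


PV = nRT  (R = 0.08206 L·atm/(mol·K))
V = nRT/P = 5.7×0.08206×265/7.9
= 15.69 L

15.69 L


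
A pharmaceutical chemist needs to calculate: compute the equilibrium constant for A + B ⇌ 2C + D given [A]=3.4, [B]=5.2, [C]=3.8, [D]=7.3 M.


Kc = [C]^2[D]/([A][B])
= (3.8^2 × 7.3^1)/(3.4^1 × 5.2^1)
= 105.412/17.68
= 5.962

5.962


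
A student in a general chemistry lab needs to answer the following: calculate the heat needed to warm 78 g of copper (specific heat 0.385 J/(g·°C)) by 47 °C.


q = mcΔT = 78 × 0.385 × 47
= 1411.41 J

1411.41 J


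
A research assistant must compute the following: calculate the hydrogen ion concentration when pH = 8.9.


[H+] = 10^(-pH) = 10^(-8.9)
= 1.26×10^-9 M

1.26×10^-9 M


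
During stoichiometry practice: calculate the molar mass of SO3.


M(SO3) = 1×32.07 + 3×16.0
= 32.07 + 48.0
= 80.07 g/mol

80.07 g/mol


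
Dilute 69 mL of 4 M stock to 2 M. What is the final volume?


C1V1 = C2V2
4 × 69 = 2 × V2
V2 = 276/2 = 138.0 mL

138.0 mL


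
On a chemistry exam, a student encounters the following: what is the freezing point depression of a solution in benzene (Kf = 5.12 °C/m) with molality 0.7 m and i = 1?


ΔTf = Kf × m × i
= 5.12 × 0.7 × 1
= 3.584 °C

3.584 °C


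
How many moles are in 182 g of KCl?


M(KCl) = 74.55 g/mol
n = mass/M = 182/74.55 = 2.4413 mol

2.4413 mol


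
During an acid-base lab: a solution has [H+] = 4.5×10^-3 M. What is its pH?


pH = -log10([H+]) = -log10(4.5×10^-3)
= 3 - log10(4.5)
= 3 - 0.65
= 2.35

2.35


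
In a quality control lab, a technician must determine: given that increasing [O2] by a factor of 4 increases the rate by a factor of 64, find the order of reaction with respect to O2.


rate ∝ [O2]^n
4^n = 64 → n = 3
Order in O2: 3

3


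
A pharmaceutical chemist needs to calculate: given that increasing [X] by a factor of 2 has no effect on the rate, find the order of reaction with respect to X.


rate ∝ [X]^n
rate ∝ [X]^0
Order in X: 0

0


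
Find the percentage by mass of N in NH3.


M(NH3) = 1×14.01 + 3×1.008 = 17.034 g/mol
Mass of N = 1 × 14.01 = 14.01 g/mol
% N = 14.01/17.034 × 100 = 82.25%

82.25%


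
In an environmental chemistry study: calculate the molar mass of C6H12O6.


M(C6H12O6) = 6×12.01 + 12×1.008 + 6×16.0
= 72.06 + 12.1 + 96.0
= 180.16 g/mol

180.16 g/mol


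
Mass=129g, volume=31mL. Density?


ρ = mass/volume
= 129/31
= 4.161 g/mL

4.161 g/mL


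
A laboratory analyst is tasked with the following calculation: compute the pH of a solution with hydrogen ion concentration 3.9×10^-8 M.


pH = -log10([H+]) = -log10(3.9×10^-8)
= 8 - log10(3.9)
= 8 - 0.59
= 7.41

7.41


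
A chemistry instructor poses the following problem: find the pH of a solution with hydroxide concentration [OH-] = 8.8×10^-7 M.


pOH = -log10([OH-]) = -log10(8.8×10^-7)
= 7 - log10(8.8) = 6.06
pH = 14 - pOH = 14 - 6.06 = 7.94

7.94


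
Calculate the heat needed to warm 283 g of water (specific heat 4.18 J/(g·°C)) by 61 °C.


q = mcΔT = 283 × 4.18 × 61
= 72159.34 J

72159.34 J


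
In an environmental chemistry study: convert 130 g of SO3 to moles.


M(SO3) = 80.07 g/mol
n = mass/M = 130/80.07 = 1.6236 mol

1.6236 mol


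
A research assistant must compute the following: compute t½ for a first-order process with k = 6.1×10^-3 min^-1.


t½ = ln2/k = 0.693147/(6.1×10^-3 min^-1)
= 113.6 min

113.6 min


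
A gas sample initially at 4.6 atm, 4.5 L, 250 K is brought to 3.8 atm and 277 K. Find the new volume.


P1V1/T1 = P2V2/T2
V2 = P1V1T2/(T1P2)
= 4.6×4.5×277/(250×3.8)
= 6.036 L

6.036 L


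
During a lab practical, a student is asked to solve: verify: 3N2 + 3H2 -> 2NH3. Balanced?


Equation: 3N2 + 3H2 -> 2NH3
Check atoms: H: 6=6, N: 6≠2
Not balanced

No, not balanced


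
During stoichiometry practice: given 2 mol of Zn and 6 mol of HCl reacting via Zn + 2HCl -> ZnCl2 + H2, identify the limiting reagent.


Mole ratio available / coefficient:
  Zn: 2/1 = 2.000
  HCl: 6/2 = 3.000
Smaller ratio is limiting.

Zn


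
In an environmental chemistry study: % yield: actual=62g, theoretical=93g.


% yield = actual/theoretical × 100
= 62/93 × 100
= 66.67%

66.67%


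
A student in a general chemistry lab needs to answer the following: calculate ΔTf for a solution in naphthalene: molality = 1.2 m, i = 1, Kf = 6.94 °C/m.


ΔTf = Kf × m × i
= 6.94 × 1.2 × 1
= 8.328 °C

8.328 °C


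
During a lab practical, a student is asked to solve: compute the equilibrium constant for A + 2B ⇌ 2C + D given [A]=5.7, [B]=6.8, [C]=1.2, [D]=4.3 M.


Kc = [C]^2[D]/([A][B]^2)
= (1.2^2 × 4.3^1)/(5.7^1 × 6.8^2)
= 6.192/263.568
= 0.02349

0.02349


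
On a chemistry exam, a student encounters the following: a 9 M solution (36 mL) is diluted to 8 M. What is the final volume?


C1V1 = C2V2
9 × 36 = 8 × V2
V2 = 324/8 = 40.5 mL

40.5 mL


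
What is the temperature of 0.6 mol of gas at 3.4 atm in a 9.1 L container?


PV = nRT  (R = 0.08206 L·atm/(mol·K))
T = PV/(nR) = 3.4×9.1/(0.6×0.08206)
= 30.94/0.049236
= 628.40 K

628.40 K


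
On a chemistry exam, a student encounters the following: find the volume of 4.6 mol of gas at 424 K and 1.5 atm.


PV = nRT  (R = 0.08206 L·atm/(mol·K))
V = nRT/P = 4.6×0.08206×424/1.5
= 106.7 L

106.7 L


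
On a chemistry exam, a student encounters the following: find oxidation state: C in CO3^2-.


x + 3(-2) = -2, so x = +4
Oxidation number: +4

+4


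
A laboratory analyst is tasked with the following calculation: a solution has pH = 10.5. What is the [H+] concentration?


[H+] = 10^(-pH) = 10^(-10.5)
= 3.16×10^-11 M

3.16×10^-11 M


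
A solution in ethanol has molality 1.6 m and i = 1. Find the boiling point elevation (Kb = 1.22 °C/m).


ΔTb = Kb × m × i
= 1.22 × 1.6 × 1
= 1.952 °C

1.952 °C


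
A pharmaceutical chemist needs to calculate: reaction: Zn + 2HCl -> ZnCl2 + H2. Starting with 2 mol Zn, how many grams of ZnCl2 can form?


Mole ratio ZnCl2:Zn = 1:1
n(ZnCl2) = 2 × 1/1 = 2.000 mol
mass = 2.000 × 136.28 = 272.56 g

272.56 g


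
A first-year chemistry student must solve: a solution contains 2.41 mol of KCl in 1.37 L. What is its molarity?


M = n/V = 2.41/1.37 = 1.759 mol/L

1.759 M


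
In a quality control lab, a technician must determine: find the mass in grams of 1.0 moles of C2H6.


M(C2H6) = 30.07 g/mol
mass = n × M = 1.0 × 30.07 = 30.07 g

30.07 g


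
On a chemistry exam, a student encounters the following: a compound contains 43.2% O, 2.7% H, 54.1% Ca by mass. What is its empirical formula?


Assume 100 g sample. Moles of each element:
  O: 43.2/16.0 = 2.7 mol
  H: 2.7/1.008 = 2.679 mol
  Ca: 54.1/40.08 = 1.35 mol
Divide by smallest (1.35):
  O: 2.7/1.35 = 2.0
  H: 2.679/1.35 = 1.98
  Ca: 1.35/1.35 = 1.0
Empirical formula: CaO2H2

CaO2H2


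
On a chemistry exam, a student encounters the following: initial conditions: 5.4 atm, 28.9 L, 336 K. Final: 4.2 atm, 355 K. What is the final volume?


P1V1/T1 = P2V2/T2
V2 = P1V1T2/(T1P2)
= 5.4×28.9×355/(336×4.2)
= 39.258 L

39.258 L


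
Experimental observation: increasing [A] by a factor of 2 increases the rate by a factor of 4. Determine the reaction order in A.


rate ∝ [A]^n
2^n = 4 → n = 2
Order in A: 2

2


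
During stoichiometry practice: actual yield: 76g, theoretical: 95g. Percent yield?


% yield = actual/theoretical × 100
= 76/95 × 100
= 80.0%

80.0%


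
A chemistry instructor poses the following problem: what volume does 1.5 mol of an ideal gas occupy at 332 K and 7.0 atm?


PV = nRT  (R = 0.08206 L·atm/(mol·K))
V = nRT/P = 1.5×0.08206×332/7.0
= 5.838 L

5.838 L


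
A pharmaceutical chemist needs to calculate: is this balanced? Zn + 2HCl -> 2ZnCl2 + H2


Equation: Zn + 2HCl -> 2ZnCl2 + H2
Check atoms: Cl: 2≠4, H: 2=2, Zn: 1≠2
Not balanced

No, not balanced


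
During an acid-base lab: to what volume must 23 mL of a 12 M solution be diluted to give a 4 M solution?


C1V1 = C2V2
12 × 23 = 4 × V2
V2 = 276/4 = 69.0 mL

69.0 mL


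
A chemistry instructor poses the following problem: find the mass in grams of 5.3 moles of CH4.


M(CH4) = 16.04 g/mol
mass = n × M = 5.3 × 16.04 = 85.01 g

85.01 g


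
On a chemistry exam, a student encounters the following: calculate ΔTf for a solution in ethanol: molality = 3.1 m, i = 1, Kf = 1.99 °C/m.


ΔTf = Kf × m × i
= 1.99 × 3.1 × 1
= 6.169 °C

6.169 °C


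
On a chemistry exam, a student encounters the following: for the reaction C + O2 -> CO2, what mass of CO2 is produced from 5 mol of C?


Mole ratio CO2:C = 1:1
n(CO2) = 5 × 1/1 = 5.000 mol
mass = 5.000 × 44.01 = 220.05 g

220.05 g


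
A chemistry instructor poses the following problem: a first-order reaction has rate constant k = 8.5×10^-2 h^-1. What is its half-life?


t½ = ln2/k = 0.693147/(8.5×10^-2 h^-1)
= 8.155 h

8.155 h


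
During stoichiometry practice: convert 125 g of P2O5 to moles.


M(P2O5) = 141.94 g/mol
n = mass/M = 125/141.94 = 0.8807 mol

0.8807 mol


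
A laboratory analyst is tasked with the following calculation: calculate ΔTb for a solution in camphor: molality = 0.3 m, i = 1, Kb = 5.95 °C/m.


ΔTb = Kb × m × i
= 5.95 × 0.3 × 1
= 1.785 °C

1.785 °C


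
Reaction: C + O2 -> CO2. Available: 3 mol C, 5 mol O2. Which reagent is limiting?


Mole ratio available / coefficient:
  C: 3/1 = 3.000
  O2: 5/1 = 5.000
Smaller ratio is limiting.

C


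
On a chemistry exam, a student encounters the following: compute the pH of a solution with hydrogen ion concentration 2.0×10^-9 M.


pH = -log10([H+]) = -log10(2.0×10^-9)
= 9 - log10(2.0)
= 9 - 0.3
= 8.7

8.7


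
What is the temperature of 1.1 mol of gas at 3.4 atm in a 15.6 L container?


PV = nRT  (R = 0.08206 L·atm/(mol·K))
T = PV/(nR) = 3.4×15.6/(1.1×0.08206)
= 53.04/0.090266
= 587.60 K

587.60 K


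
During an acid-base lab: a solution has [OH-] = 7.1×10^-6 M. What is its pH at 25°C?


pOH = -log10([OH-]) = -log10(7.1×10^-6)
= 6 - log10(7.1) = 5.15
pH = 14 - pOH = 14 - 5.15 = 8.85

8.85


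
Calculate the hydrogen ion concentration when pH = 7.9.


[H+] = 10^(-pH) = 10^(-7.9)
= 1.26×10^-8 M

1.26×10^-8 M


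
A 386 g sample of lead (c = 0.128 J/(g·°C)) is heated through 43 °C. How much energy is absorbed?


q = mcΔT = 386 × 0.128 × 43
= 2124.54 J

2124.54 J


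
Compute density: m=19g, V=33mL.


ρ = mass/volume
= 19/33
= 0.576 g/mL

0.576 g/mL


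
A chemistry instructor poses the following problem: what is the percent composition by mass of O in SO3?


M(SO3) = 1×32.07 + 3×16.0 = 80.07 g/mol
Mass of O = 3 × 16.0 = 48.00 g/mol
% O = 48.00/80.07 × 100 = 59.95%

59.95%


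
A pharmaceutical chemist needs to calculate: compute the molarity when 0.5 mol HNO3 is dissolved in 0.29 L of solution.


M = n/V = 0.5/0.29 = 1.724 mol/L

1.724 M


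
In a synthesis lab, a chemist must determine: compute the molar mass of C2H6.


M(C2H6) = 2×12.01 + 6×1.008
= 24.02 + 6.05
= 30.07 g/mol

30.07 g/mol


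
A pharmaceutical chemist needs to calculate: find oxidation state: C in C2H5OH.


2x + 6(+1) + (-2) = 0, so x = -2
Oxidation number: -2

-2


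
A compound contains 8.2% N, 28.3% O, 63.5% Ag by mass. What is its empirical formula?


Assume 100 g sample. Moles of each element:
  N: 8.2/14.01 = 0.585 mol
  O: 28.3/16.0 = 1.769 mol
  Ag: 63.5/107.87 = 0.589 mol
Divide by smallest (0.585):
  N: 0.585/0.585 = 1.0
  O: 1.769/0.585 = 3.02
  Ag: 0.589/0.585 = 1.01
Empirical formula: AgNO3

AgNO3


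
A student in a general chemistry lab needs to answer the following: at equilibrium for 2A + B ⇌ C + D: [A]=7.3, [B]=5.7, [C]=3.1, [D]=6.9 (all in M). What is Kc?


Kc = [C][D]/([A]^2[B])
= (3.1^1 × 6.9^1)/(7.3^2 × 5.7^1)
= 21.39/303.753
= 0.07042

0.07042


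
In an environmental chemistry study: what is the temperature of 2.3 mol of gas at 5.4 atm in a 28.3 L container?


PV = nRT  (R = 0.08206 L·atm/(mol·K))
T = PV/(nR) = 5.4×28.3/(2.3×0.08206)
= 152.82/0.188738
= 809.69 K

809.69 K


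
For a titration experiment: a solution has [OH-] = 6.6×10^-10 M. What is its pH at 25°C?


pOH = -log10([OH-]) = -log10(6.6×10^-10)
= 10 - log10(6.6) = 9.18
pH = 14 - pOH = 14 - 9.18 = 4.82

4.82


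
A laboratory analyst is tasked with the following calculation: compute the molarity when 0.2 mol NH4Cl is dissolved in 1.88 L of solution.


M = n/V = 0.2/1.88 = 0.106 mol/L

0.106 M


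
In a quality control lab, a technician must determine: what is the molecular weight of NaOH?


M(NaOH) = 1×22.99 + 1×16.0 + 1×1.008
= 22.99 + 16.0 + 1.01
= 40.0 g/mol

40.0 g/mol


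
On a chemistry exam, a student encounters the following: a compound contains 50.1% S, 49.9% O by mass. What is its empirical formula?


Assume 100 g sample. Moles of each element:
  S: 50.1/32.07 = 1.562 mol
  O: 49.9/16.0 = 3.119 mol
Divide by smallest (1.562):
  S: 1.562/1.562 = 1.0
  O: 3.119/1.562 = 2.0
Empirical formula: SO2

SO2


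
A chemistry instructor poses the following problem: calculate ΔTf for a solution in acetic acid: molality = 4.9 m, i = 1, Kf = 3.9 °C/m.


ΔTf = Kf × m × i
= 3.9 × 4.9 × 1
= 19.11 °C

19.11 °C


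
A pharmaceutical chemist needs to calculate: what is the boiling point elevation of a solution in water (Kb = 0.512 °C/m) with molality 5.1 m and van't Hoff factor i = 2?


ΔTb = Kb × m × i
= 0.512 × 5.1 × 2
= 5.2224 °C

5.2224 °C


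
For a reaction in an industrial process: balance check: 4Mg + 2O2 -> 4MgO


Equation: 4Mg + 2O2 -> 4MgO
Check atoms: Mg: 4=4, O: 4=4
Balanced

Yes, balanced


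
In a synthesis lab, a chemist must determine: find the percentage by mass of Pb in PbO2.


M(PbO2) = 1×207.2 + 2×16.0 = 239.20 g/mol
Mass of Pb = 1 × 207.2 = 207.20 g/mol
% Pb = 207.20/239.20 × 100 = 86.62%

86.62%


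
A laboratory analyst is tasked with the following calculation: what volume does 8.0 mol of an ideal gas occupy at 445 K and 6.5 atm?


PV = nRT  (R = 0.08206 L·atm/(mol·K))
V = nRT/P = 8.0×0.08206×445/6.5
= 44.944 L

44.944 L


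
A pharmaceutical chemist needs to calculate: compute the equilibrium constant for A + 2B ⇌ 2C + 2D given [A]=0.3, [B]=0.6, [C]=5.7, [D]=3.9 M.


Kc = [C]^2[D]^2/([A][B]^2)
= (5.7^2 × 3.9^2)/(0.3^1 × 0.6^2)
= 494.1729/0.108
= 4576

4576


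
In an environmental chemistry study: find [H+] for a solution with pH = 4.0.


[H+] = 10^(-pH) = 10^(-4.0)
= 1.0×10^-4 M

1.0×10^-4 M


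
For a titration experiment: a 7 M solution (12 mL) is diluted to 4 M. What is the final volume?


C1V1 = C2V2
7 × 12 = 4 × V2
V2 = 84/4 = 21.0 mL

21.0 mL


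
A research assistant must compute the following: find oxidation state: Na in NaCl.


Group 1 metal: +1
Oxidation number: +1

+1


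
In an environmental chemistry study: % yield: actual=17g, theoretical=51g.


% yield = actual/theoretical × 100
= 17/51 × 100
= 33.33%

33.33%


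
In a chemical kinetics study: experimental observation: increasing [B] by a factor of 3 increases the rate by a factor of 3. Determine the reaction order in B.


rate ∝ [B]^n
3^n = 3 → n = 1
Order in B: 1

1


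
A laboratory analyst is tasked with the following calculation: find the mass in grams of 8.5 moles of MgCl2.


M(MgCl2) = 95.21 g/mol
mass = n × M = 8.5 × 95.21 = 809.29 g

809.29 g


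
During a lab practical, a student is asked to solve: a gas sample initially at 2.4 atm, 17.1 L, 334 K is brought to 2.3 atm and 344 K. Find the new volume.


P1V1/T1 = P2V2/T2
V2 = P1V1T2/(T1P2)
= 2.4×17.1×344/(334×2.3)
= 18.378 L

18.378 L


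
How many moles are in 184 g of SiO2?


M(SiO2) = 60.09 g/mol
n = mass/M = 184/60.09 = 3.0621 mol

3.0621 mol


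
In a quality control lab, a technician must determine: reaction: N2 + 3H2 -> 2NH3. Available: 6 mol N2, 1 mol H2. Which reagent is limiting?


Mole ratio available / coefficient:
  N2: 6/1 = 6.000
  H2: 1/3 = 0.333
Smaller ratio is limiting.

H2


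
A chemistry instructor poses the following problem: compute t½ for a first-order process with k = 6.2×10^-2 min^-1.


t½ = ln2/k = 0.693147/(6.2×10^-2 min^-1)
= 11.18 min

11.18 min


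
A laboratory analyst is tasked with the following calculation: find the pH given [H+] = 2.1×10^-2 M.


pH = -log10([H+]) = -log10(2.1×10^-2)
= 2 - log10(2.1)
= 2 - 0.32
= 1.68

1.68


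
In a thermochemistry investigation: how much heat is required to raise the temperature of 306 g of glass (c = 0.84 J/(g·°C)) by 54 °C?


q = mcΔT = 306 × 0.84 × 54
= 13880.16 J

13880.16 J


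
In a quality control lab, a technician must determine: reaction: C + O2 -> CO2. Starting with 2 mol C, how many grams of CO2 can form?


Mole ratio CO2:C = 1:1
n(CO2) = 2 × 1/1 = 2.000 mol
mass = 2.000 × 44.01 = 88.02 g

88.02 g


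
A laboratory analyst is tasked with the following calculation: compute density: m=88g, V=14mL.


ρ = mass/volume
= 88/14
= 6.286 g/mL

6.286 g/mL


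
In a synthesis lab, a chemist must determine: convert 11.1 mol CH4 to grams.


M(CH4) = 16.04 g/mol
mass = n × M = 11.1 × 16.04 = 178.04 g

178.04 g


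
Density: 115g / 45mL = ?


ρ = mass/volume
= 115/45
= 2.556 g/mL

2.556 g/mL


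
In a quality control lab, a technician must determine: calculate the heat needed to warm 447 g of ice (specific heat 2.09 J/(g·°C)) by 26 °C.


q = mcΔT = 447 × 2.09 × 26
= 24289.98 J

24289.98 J


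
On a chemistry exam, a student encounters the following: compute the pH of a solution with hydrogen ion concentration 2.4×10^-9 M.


pH = -log10([H+]) = -log10(2.4×10^-9)
= 9 - log10(2.4)
= 9 - 0.38
= 8.62

8.62


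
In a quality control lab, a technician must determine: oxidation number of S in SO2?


x + 2(-2) = 0, so x = +4
Oxidation number: +4

+4


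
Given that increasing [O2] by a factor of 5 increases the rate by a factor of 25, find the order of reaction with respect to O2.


rate ∝ [O2]^n
5^n = 25 → n = 2
Order in O2: 2

2


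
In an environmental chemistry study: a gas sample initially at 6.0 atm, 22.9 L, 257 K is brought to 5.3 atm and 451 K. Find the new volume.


P1V1/T1 = P2V2/T2
V2 = P1V1T2/(T1P2)
= 6.0×22.9×451/(257×5.3)
= 45.494 L

45.494 L


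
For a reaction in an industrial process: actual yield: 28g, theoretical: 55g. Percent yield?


% yield = actual/theoretical × 100
= 28/55 × 100
= 50.91%

50.91%


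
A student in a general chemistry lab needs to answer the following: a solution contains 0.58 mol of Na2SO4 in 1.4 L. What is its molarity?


M = n/V = 0.58/1.4 = 0.414 mol/L

0.414 M


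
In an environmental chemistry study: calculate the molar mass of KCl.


M(KCl) = 1×39.1 + 1×35.45
= 39.1 + 35.45
= 74.55 g/mol

74.55 g/mol


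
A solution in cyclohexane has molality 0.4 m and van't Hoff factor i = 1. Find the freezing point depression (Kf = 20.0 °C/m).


ΔTf = Kf × m × i
= 20.0 × 0.4 × 1
= 8.0 °C

8.0 °C


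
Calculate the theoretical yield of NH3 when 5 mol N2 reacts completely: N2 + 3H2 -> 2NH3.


Mole ratio NH3:N2 = 2:1
n(NH3) = 5 × 2/1 = 10.000 mol
mass = 10.000 × 17.03 = 170.3 g

170.3 g


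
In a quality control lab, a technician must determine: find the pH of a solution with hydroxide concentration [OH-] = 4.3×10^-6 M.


pOH = -log10([OH-]) = -log10(4.3×10^-6)
= 6 - log10(4.3) = 5.37
pH = 14 - pOH = 14 - 5.37 = 8.63

8.63


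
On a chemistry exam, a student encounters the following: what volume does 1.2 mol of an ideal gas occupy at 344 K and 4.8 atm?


PV = nRT  (R = 0.08206 L·atm/(mol·K))
V = nRT/P = 1.2×0.08206×344/4.8
= 7.057 L

7.057 L


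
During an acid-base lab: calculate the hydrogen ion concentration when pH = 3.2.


[H+] = 10^(-pH) = 10^(-3.2)
= 6.31×10^-4 M

6.31×10^-4 M


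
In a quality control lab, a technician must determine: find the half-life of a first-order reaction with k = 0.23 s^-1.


t½ = ln2/k = 0.693147/(0.23 s^-1)
= 3.014 s

3.014 s


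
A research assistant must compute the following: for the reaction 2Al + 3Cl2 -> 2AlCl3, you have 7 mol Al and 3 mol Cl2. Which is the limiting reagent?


Mole ratio available / coefficient:
  Al: 7/2 = 3.500
  Cl2: 3/3 = 1.000
Smaller ratio is limiting.

Cl2


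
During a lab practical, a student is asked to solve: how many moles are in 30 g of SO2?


M(SO2) = 64.07 g/mol
n = mass/M = 30/64.07 = 0.4682 mol

0.4682 mol


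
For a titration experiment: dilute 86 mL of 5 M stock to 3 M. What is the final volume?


C1V1 = C2V2
5 × 86 = 3 × V2
V2 = 430/3 = 143.33 mL

143.33 mL


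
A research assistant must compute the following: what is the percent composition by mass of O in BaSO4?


M(BaSO4) = 1×137.33 + 1×32.07 + 4×16.0 = 233.40 g/mol
Mass of O = 4 × 16.0 = 64.00 g/mol
% O = 64.00/233.40 × 100 = 27.42%

27.42%


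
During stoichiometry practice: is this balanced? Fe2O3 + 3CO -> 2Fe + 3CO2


Equation: Fe2O3 + 3CO -> 2Fe + 3CO2
Check atoms: C: 3=3, Fe: 2=2, O: 6=6
Balanced

Yes, balanced


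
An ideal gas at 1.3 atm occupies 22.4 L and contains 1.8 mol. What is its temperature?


PV = nRT  (R = 0.08206 L·atm/(mol·K))
T = PV/(nR) = 1.3×22.4/(1.8×0.08206)
= 29.12/0.147708
= 197.15 K

197.15 K


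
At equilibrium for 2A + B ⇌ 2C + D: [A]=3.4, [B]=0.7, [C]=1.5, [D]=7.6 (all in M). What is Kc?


Kc = [C]^2[D]/([A]^2[B])
= (1.5^2 × 7.6^1)/(3.4^2 × 0.7^1)
= 17.1/8.092
= 2.113

2.113


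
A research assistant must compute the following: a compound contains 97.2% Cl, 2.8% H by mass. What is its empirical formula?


Assume 100 g sample. Moles of each element:
  Cl: 97.2/35.45 = 2.742 mol
  H: 2.8/1.008 = 2.778 mol
Divide by smallest (2.742):
  Cl: 2.742/2.742 = 1.0
  H: 2.778/2.742 = 1.01
Empirical formula: HCl

HCl


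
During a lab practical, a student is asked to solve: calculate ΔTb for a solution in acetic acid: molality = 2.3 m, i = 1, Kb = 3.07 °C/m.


ΔTb = Kb × m × i
= 3.07 × 2.3 × 1
= 7.061 °C

7.061 °C


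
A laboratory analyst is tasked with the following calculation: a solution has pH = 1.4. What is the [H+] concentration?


[H+] = 10^(-pH) = 10^(-1.4)
= 3.98×10^-2 M

3.98×10^-2 M


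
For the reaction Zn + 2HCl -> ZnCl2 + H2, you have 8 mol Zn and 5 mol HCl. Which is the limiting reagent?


Mole ratio available / coefficient:
  Zn: 8/1 = 8.000
  HCl: 5/2 = 2.500
Smaller ratio is limiting.

HCl


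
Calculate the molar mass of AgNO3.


M(AgNO3) = 1×107.87 + 1×14.01 + 3×16.0
= 107.87 + 14.01 + 48.0
= 169.88 g/mol

169.88 g/mol


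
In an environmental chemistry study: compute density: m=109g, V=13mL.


ρ = mass/volume
= 109/13
= 8.385 g/mL

8.385 g/mL


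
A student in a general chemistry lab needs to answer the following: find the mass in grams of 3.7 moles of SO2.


M(SO2) = 64.07 g/mol
mass = n × M = 3.7 × 64.07 = 237.06 g

237.06 g


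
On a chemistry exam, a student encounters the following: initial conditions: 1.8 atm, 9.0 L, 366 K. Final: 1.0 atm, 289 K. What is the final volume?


P1V1/T1 = P2V2/T2
V2 = P1V1T2/(T1P2)
= 1.8×9.0×289/(366×1.0)
= 12.792 L

12.792 L


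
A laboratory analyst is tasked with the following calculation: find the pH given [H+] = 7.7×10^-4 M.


pH = -log10([H+]) = -log10(7.7×10^-4)
= 4 - log10(7.7)
= 4 - 0.89
= 3.11

3.11


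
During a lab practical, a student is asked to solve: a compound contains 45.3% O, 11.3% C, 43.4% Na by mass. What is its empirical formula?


Assume 100 g sample. Moles of each element:
  O: 45.3/16.0 = 2.831 mol
  C: 11.3/12.01 = 0.941 mol
  Na: 43.4/22.99 = 1.888 mol
Divide by smallest (0.941):
  O: 2.831/0.941 = 3.01
  C: 0.941/0.941 = 1.0
  Na: 1.888/0.941 = 2.01
Empirical formula: Na2CO3

Na2CO3


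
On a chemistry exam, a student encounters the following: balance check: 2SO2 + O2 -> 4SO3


Equation: 2SO2 + O2 -> 4SO3
Check atoms: O: 6≠12, S: 2≠4
Not balanced

No, not balanced


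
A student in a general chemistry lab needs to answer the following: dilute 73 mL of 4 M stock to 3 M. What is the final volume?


C1V1 = C2V2
4 × 73 = 3 × V2
V2 = 292/3 = 97.33 mL

97.33 mL


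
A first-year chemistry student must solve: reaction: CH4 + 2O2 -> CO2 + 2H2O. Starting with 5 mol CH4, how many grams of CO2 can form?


Mole ratio CO2:CH4 = 1:1
n(CO2) = 5 × 1/1 = 5.000 mol
mass = 5.000 × 44.01 = 220.05 g

220.05 g


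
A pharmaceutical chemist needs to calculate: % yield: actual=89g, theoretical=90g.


% yield = actual/theoretical × 100
= 89/90 × 100
= 98.89%

98.89%


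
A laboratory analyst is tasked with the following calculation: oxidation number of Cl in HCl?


halide: -1
Oxidation number: -1

-1


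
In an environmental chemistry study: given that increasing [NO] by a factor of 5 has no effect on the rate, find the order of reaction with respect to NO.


rate ∝ [NO]^n
rate ∝ [NO]^0
Order in NO: 0

0
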